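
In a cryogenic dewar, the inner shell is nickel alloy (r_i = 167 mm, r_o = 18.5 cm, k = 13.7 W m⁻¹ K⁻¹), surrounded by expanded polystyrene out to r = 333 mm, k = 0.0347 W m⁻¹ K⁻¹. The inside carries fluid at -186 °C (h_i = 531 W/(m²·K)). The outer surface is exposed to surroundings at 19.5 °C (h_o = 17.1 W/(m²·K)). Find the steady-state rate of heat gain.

Treat each layer as a resistance in series:
  R_conv,in = 1/(4πr²h) = 1/(4π·0.167²·531) = 0.005374 K/W
  R_nickel alloy = (1/0.167 − 1/0.185)/(4πk) = 0.5826/(4π·13.7) = 0.003384 K/W
  R_expanded polystyrene = (1/0.185 − 1/0.333)/(4πk) = 2.402/(4π·0.0347) = 5.509 K/W
  R_conv,out = 1/(4πr²h) = 1/(4π·0.333²·17.1) = 0.04197 K/W
ΣR = 0.005374 + 0.003384 + 5.509 + 0.04197 = 5.560 K/W
Q = ΔT/ΣR = (-186 °C − 19.5 °C)/5.560 = -37.0 W
(Negative Q ⇒ heat flows inward; heat gain = 37.0 W.)

Q = 37.0 W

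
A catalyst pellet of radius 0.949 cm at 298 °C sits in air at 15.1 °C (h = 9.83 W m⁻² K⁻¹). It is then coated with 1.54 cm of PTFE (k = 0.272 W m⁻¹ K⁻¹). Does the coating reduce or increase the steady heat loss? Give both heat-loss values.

increases: 3.15 → 8.80 W

Critical radius for a sphere: r_cr = 2k/h = 0.0553 m = 5.53 cm.
Outer radius after coating: r₂ = 0.00949 + 0.0154 = 0.02489 m.
Since r₁ < r_cr and r₂ ≤ r_cr, the coating moves toward the maximum at r_cr — heat loss rises.
Bare: R = 1/(4πr₁²h) = 89.89 K/W; Q = 282.9/89.89 = 3.15 W.
Coated: R = R_cond + R_conv = 32.14 K/W; Q = 282.9/32.14 = 8.80 W.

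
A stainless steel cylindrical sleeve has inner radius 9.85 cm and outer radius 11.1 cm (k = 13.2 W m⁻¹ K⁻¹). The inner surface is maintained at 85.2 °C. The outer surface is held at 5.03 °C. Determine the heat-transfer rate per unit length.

Q' = 55.7 kW/m

Q' = 2πk·ΔT/ln(r₂/r₁) = 2π × 13.2 × 80.17 / ln(0.111/0.0985) = 55700 W/m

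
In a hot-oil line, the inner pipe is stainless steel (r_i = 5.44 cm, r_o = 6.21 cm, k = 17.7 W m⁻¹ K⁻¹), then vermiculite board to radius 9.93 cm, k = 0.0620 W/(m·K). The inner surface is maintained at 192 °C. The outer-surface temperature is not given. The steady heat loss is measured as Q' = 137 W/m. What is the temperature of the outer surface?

T_out = 26.8 °C

Series resistances:
  R'_stainless steel = ln(0.0621/0.0544)/(2πk) = 0.1324/(2π·17.7) = 0.001190 m·K/W
  R'_vermiculite board = ln(0.0993/0.0621)/(2πk) = 0.4694/(2π·0.0620) = 1.205 m·K/W
ΣR = 1.206 m·K/W
ΔT = Q'·ΣR = 137 × 1.206 = 165.2 K
Heat flows outward, so T_out = T_in − ΔT = 192 − 165.2 = 26.8 °C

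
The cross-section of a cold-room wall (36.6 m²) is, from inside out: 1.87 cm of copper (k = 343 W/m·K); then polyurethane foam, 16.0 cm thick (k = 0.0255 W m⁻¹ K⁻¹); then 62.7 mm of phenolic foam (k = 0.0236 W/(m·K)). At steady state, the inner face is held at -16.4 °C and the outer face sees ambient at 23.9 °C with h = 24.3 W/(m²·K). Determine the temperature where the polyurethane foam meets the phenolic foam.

Series thermal resistances, inner to outer:
  R_copper = L/(kA) = 0.0187/(343·36.6) = 1.490×10^-6 K/W
  R_polyurethane foam = L/(kA) = 0.160/(0.0255·36.6) = 0.1714 K/W
  R_phenolic foam = L/(kA) = 0.0627/(0.0236·36.6) = 0.07259 K/W
  R_conv,out = 1/(hA) = 1/(24.3·36.6) = 0.001124 K/W
ΣR = 1.490×10^-6 + 0.1714 + 0.07259 + 0.001124 = 0.2451 K/W
Q = ΔT/ΣR = (-16.4 °C − 23.9 °C)/0.2451 = -164.4 W
From the inner boundary to the polyurethane foam/phenolic foam interface, ΣR_partial = 0.1714 K/W.
T_interface = T_in − Q·ΣR_partial = -16.4 °C − (-164.4)(0.1714) = 11.8 °C

T = 11.8 °C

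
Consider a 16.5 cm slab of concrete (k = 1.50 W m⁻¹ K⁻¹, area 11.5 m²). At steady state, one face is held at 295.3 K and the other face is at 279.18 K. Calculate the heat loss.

Q = kA·ΔT/L = 1.50 × 11.5 × |295.3 K − 279.18 K| / 0.165 = 1690 W

Q = 1690 W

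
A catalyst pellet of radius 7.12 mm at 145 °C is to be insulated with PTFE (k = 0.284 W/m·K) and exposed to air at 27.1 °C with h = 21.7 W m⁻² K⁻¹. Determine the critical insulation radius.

r_cr = 2.62 cm

For a sphere, r_cr = 2k_ins/h = 2·0.284/21.7 = 0.0262 m = 2.62 cm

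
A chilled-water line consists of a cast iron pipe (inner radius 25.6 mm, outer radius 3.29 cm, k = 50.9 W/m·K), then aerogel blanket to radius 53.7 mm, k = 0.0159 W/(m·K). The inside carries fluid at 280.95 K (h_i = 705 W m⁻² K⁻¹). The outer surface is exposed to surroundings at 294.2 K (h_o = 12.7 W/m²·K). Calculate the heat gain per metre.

Q' = 2.57 W/m

Series thermal resistances, inner to outer:
  R'_conv,in = 1/(2πr h) = 1/(2π·0.0256·705) = 0.008818 m·K/W
  R'_cast iron = ln(0.0329/0.0256)/(2πk) = 0.2509/(2π·50.9) = 7.845×10^-4 m·K/W
  R'_aerogel blanket = ln(0.0537/0.0329)/(2πk) = 0.4899/(2π·0.0159) = 4.904 m·K/W
  R'_conv,out = 1/(2πr h) = 1/(2π·0.0537·12.7) = 0.2334 m·K/W
ΣR = 0.008818 + 7.845×10^-4 + 4.904 + 0.2334 = 5.147 m·K/W
Q' = ΔT/ΣR = (280.95 K − 294.2 K)/5.147 = -2.57 W/m
(Negative Q' ⇒ heat flows inward; heat gain = 2.57 W/m.)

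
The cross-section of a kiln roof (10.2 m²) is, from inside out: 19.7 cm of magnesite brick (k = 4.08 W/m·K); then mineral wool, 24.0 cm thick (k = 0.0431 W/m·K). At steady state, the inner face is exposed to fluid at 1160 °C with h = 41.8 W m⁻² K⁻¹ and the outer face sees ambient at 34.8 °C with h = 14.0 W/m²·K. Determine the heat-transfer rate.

Treat each layer as a resistance in series:
  R_conv,in = 1/(hA) = 1/(41.8·10.2) = 0.002345 K/W
  R_magnesite brick = L/(kA) = 0.197/(4.08·10.2) = 0.004734 K/W
  R_mineral wool = L/(kA) = 0.240/(0.0431·10.2) = 0.5459 K/W
  R_conv,out = 1/(hA) = 1/(14.0·10.2) = 0.007003 K/W
ΣR = 0.002345 + 0.004734 + 0.5459 + 0.007003 = 0.5600 K/W
Q = ΔT/ΣR = (1160 °C − 34.8 °C)/0.5600 = 2010 W

Q = 2.01 kW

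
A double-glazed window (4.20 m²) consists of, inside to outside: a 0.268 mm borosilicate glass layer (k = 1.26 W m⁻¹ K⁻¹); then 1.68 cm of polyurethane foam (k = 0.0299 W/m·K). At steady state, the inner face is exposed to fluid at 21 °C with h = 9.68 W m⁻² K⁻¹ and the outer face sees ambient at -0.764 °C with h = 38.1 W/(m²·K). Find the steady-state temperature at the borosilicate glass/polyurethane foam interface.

T = 17.7 °C

Series thermal resistances, inner to outer:
  R_conv,in = 1/(hA) = 1/(9.68·4.20) = 0.02460 K/W
  R_borosilicate glass = L/(kA) = 2.68×10^-4/(1.26·4.20) = 5.064×10^-5 K/W
  R_polyurethane foam = L/(kA) = 0.0168/(0.0299·4.20) = 0.1338 K/W
  R_conv,out = 1/(hA) = 1/(38.1·4.20) = 0.006249 K/W
ΣR = 0.02460 + 5.064×10^-5 + 0.1338 + 0.006249 = 0.1647 K/W
Q = ΔT/ΣR = (21 °C − -0.764 °C)/0.1647 = 132.1 W
From the inner boundary to the borosilicate glass/polyurethane foam interface, ΣR_partial = 0.02465 K/W.
T_interface = T_in − Q·ΣR_partial = 21 °C − (132.1)(0.02465) = 17.7 °C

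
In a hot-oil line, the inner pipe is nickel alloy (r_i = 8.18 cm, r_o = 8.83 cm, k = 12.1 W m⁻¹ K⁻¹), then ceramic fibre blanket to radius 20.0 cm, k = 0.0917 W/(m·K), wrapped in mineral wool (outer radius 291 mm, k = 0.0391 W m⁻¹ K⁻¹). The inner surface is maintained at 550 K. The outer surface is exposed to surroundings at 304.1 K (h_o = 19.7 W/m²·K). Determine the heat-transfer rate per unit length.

Resistance network (inner→outer):
  R'_nickel alloy = ln(0.0883/0.0818)/(2πk) = 0.07646/(2π·12.1) = 0.001006 m·K/W
  R'_ceramic fibre blanket = ln(0.200/0.0883)/(2πk) = 0.8176/(2π·0.0917) = 1.419 m·K/W
  R'_mineral wool = ln(0.291/0.200)/(2πk) = 0.3750/(2π·0.0391) = 1.526 m·K/W
  R'_conv,out = 1/(2πr h) = 1/(2π·0.291·19.7) = 0.02776 m·K/W
ΣR = 0.001006 + 1.419 + 1.526 + 0.02776 = 2.974 m·K/W
Q' = ΔT/ΣR = (550 K − 304.1 K)/2.974 = 82.7 W/m

Q' = 82.7 W/m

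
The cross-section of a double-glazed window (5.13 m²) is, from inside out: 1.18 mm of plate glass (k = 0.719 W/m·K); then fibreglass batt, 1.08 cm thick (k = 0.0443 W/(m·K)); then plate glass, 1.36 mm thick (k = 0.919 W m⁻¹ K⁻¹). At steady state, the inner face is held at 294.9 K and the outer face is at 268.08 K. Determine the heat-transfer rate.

Q = 557 W

Resistance network (inner→outer):
  R_plate glass = L/(kA) = 0.00118/(0.719·5.13) = 3.199×10^-4 K/W
  R_fibreglass batt = L/(kA) = 0.0108/(0.0443·5.13) = 0.04752 K/W
  R_plate glass = L/(kA) = 0.00136/(0.919·5.13) = 2.885×10^-4 K/W
ΣR = 3.199×10^-4 + 0.04752 + 2.885×10^-4 = 0.04813 K/W
Q = ΔT/ΣR = (294.9 K − 268.08 K)/0.04813 = 557 W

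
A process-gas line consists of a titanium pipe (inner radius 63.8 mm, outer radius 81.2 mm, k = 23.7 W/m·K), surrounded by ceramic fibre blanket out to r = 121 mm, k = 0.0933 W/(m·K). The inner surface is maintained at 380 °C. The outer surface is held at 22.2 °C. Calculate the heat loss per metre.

Q' = 525 W/m

Treat each layer as a resistance in series:
  R'_titanium = ln(0.0812/0.0638)/(2πk) = 0.2412/(2π·23.7) = 0.001619 m·K/W
  R'_ceramic fibre blanket = ln(0.121/0.0812)/(2πk) = 0.3989/(2π·0.0933) = 0.6804 m·K/W
ΣR = 0.001619 + 0.6804 = 0.6820 m·K/W
Q' = ΔT/ΣR = (380 °C − 22.2 °C)/0.6820 = 525 W/m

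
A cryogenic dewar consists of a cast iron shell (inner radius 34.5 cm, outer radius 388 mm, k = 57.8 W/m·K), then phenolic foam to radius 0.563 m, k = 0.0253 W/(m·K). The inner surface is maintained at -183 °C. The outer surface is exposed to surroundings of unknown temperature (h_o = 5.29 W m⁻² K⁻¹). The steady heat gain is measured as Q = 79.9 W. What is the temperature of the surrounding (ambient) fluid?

T_out = 22.2 °C

Sum the resistances:
  R_cast iron = (1/0.345 − 1/0.388)/(4πk) = 0.3212/(4π·57.8) = 4.423×10^-4 K/W
  R_phenolic foam = (1/0.388 − 1/0.563)/(4πk) = 0.8011/(4π·0.0253) = 2.520 K/W
  R_conv,out = 1/(4πr²h) = 1/(4π·0.563²·5.29) = 0.04746 K/W
ΣR = 2.568 K/W
ΔT = Q·ΣR = 79.9 × 2.568 = 205.2 K
Heat flows inward, so T_out = T_in + ΔT = -183 + 205.2 = 22.2 °C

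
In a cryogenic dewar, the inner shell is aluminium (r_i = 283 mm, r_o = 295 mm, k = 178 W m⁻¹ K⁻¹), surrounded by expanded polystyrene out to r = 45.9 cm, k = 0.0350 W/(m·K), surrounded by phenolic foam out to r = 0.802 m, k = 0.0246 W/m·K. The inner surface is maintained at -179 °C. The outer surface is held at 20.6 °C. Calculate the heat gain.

Q = 34.6 W

Series thermal resistances, inner to outer:
  R_aluminium = (1/0.283 − 1/0.295)/(4πk) = 0.1437/(4π·178) = 6.426×10^-5 K/W
  R_expanded polystyrene = (1/0.295 − 1/0.459)/(4πk) = 1.211/(4π·0.0350) = 2.754 K/W
  R_phenolic foam = (1/0.459 − 1/0.802)/(4πk) = 0.9318/(4π·0.0246) = 3.014 K/W
ΣR = 6.426×10^-5 + 2.754 + 3.014 = 5.768 K/W
Q = ΔT/ΣR = (-179 °C − 20.6 °C)/5.768 = -34.6 W
(Negative Q ⇒ heat flows inward; heat gain = 34.6 W.)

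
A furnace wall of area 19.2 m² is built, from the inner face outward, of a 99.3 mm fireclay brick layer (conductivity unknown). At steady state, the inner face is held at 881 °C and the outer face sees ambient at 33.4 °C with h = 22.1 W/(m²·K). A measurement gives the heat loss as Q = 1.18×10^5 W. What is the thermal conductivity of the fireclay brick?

ΣR = ΔT/Q = |881 − 33.4|/1.18×10^5 = 0.007183 K/W
Known resistances:
  R_conv,out = 1/(hA) = 1/(22.1·19.2) = 0.002357 K/W
R_fireclay brick = ΣR − ΣR_known = 0.007183 − 0.002357 = 0.004826 K/W
L/(kA) = 0.004826 ⇒ k = 0.0993/(0.004826·19.2) = 1.07 W/m·K

k = 1.07 W/m·K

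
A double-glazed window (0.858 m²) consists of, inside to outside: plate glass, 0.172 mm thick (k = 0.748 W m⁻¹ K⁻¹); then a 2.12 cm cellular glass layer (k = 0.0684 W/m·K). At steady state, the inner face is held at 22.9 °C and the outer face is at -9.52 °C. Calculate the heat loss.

Q = 89.7 W

Treat each layer as a resistance in series:
  R_plate glass = L/(kA) = 1.72×10^-4/(0.748·0.858) = 2.680×10^-4 K/W
  R_cellular glass = L/(kA) = 0.0212/(0.0684·0.858) = 0.3612 K/W
ΣR = 2.680×10^-4 + 0.3612 = 0.3615 K/W
Q = ΔT/ΣR = (22.9 °C − -9.52 °C)/0.3615 = 89.7 W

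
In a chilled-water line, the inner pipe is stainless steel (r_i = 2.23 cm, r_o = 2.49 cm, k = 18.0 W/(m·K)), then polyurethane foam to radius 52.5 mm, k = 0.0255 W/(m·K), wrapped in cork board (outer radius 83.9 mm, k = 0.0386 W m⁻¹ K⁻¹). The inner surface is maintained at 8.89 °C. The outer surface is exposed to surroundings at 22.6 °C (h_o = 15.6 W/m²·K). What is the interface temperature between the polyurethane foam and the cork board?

T = 18.4 °C

Series thermal resistances, inner to outer:
  R'_stainless steel = ln(0.0249/0.0223)/(2πk) = 0.1103/(2π·18.0) = 9.751×10^-4 m·K/W
  R'_polyurethane foam = ln(0.0525/0.0249)/(2πk) = 0.7459/(2π·0.0255) = 4.656 m·K/W
  R'_cork board = ln(0.0839/0.0525)/(2πk) = 0.4688/(2π·0.0386) = 1.933 m·K/W
  R'_conv,out = 1/(2πr h) = 1/(2π·0.0839·15.6) = 0.1216 m·K/W
ΣR = 9.751×10^-4 + 4.656 + 1.933 + 0.1216 = 6.712 m·K/W
Q' = ΔT/ΣR = (8.89 °C − 22.6 °C)/6.712 = -2.043 W/m
From the inner boundary to the polyurethane foam/cork board interface, ΣR_partial = 4.657 m·K/W.
T_interface = T_in − Q'·ΣR_partial = 8.89 °C − (-2.043)(4.657) = 18.4 °C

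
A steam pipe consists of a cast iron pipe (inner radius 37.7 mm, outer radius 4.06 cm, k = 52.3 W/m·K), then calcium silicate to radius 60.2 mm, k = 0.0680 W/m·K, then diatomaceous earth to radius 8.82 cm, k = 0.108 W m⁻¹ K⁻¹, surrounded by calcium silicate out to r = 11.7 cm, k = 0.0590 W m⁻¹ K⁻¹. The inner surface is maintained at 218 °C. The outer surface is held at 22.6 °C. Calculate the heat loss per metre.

Q' = 87.0 W/m

Treat each layer as a resistance in series:
  R'_cast iron = ln(0.0406/0.0377)/(2πk) = 0.07411/(2π·52.3) = 2.255×10^-4 m·K/W
  R'_calcium silicate = ln(0.0602/0.0406)/(2πk) = 0.3939/(2π·0.0680) = 0.9219 m·K/W
  R'_diatomaceous earth = ln(0.0882/0.0602)/(2πk) = 0.3819/(2π·0.108) = 0.5628 m·K/W
  R'_calcium silicate = ln(0.117/0.0882)/(2πk) = 0.2826/(2π·0.0590) = 0.7622 m·K/W
ΣR = 2.255×10^-4 + 0.9219 + 0.5628 + 0.7622 = 2.247 m·K/W
Q' = ΔT/ΣR = (218 °C − 22.6 °C)/2.247 = 87.0 W/m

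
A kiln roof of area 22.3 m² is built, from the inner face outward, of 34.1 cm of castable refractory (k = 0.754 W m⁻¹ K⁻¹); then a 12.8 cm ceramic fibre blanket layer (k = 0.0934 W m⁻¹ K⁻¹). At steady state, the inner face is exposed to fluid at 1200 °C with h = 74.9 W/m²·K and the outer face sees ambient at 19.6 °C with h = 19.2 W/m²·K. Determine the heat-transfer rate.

Q = 13.9 kW

Treat each layer as a resistance in series:
  R_conv,in = 1/(hA) = 1/(74.9·22.3) = 5.987×10^-4 K/W
  R_castable refractory = L/(kA) = 0.341/(0.754·22.3) = 0.02028 K/W
  R_ceramic fibre blanket = L/(kA) = 0.128/(0.0934·22.3) = 0.06146 K/W
  R_conv,out = 1/(hA) = 1/(19.2·22.3) = 0.002336 K/W
ΣR = 5.987×10^-4 + 0.02028 + 0.06146 + 0.002336 = 0.08467 K/W
Q = ΔT/ΣR = (1200 °C − 19.6 °C)/0.08467 = 13900 W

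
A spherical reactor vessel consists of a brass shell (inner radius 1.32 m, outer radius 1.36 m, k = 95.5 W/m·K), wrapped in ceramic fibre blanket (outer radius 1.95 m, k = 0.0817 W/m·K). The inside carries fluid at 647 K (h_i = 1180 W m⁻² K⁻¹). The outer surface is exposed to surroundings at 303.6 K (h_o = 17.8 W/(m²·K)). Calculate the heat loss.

Q = 1580 W

Series thermal resistances, inner to outer:
  R_conv,in = 1/(4πr²h) = 1/(4π·1.32²·1180) = 3.870×10^-5 K/W
  R_brass = (1/1.32 − 1/1.36)/(4πk) = 0.02228/(4π·95.5) = 1.857×10^-5 K/W
  R_ceramic fibre blanket = (1/1.36 − 1/1.95)/(4πk) = 0.2225/(4π·0.0817) = 0.2167 K/W
  R_conv,out = 1/(4πr²h) = 1/(4π·1.95²·17.8) = 0.001176 K/W
ΣR = 3.870×10^-5 + 1.857×10^-5 + 0.2167 + 0.001176 = 0.2179 K/W
Q = ΔT/ΣR = (647 K − 303.6 K)/0.2179 = 1580 W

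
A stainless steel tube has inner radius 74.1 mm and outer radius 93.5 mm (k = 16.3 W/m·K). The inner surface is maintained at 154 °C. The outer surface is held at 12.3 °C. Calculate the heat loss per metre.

Q' = 62.4 kW/m

Q' = 2πk·ΔT/ln(r₂/r₁) = 2π × 16.3 × 141.7 / ln(0.0935/0.0741) = 62400 W/m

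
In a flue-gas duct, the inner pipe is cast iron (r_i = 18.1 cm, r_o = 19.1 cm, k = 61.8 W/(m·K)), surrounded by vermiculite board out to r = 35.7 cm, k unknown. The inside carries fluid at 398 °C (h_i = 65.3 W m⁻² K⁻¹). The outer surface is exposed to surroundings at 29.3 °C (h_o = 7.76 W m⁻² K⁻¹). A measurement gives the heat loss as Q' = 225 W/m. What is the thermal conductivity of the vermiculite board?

k = 0.0635 W/m·K

ΣR = ΔT/Q' = |398 − 29.3|/225 = 1.639 m·K/W
Known resistances:
  R'_conv,in = 1/(2πr h) = 1/(2π·0.181·65.3) = 0.01347 m·K/W
  R'_cast iron = ln(0.191/0.181)/(2πk) = 0.05378/(2π·61.8) = 1.385×10^-4 m·K/W
  R'_conv,out = 1/(2πr h) = 1/(2π·0.357·7.76) = 0.05745 m·K/W
R_vermiculite board = ΣR − ΣR_known = 1.639 − 0.07106 = 1.568 m·K/W
ln(r₂/r₁)/(2πk) = 1.568 ⇒ k = 0.6255/(2π·1.568) = 0.0635 W/m·K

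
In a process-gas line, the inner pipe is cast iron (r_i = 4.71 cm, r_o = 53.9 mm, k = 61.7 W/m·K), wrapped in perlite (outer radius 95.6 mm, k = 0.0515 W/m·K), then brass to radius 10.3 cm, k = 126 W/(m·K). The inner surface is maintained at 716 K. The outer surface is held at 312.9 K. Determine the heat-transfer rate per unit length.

Treat each layer as a resistance in series:
  R'_cast iron = ln(0.0539/0.0471)/(2πk) = 0.1349/(2π·61.7) = 3.479×10^-4 m·K/W
  R'_perlite = ln(0.0956/0.0539)/(2πk) = 0.5730/(2π·0.0515) = 1.771 m·K/W
  R'_brass = ln(0.103/0.0956)/(2πk) = 0.07456/(2π·126) = 9.417×10^-5 m·K/W
ΣR = 3.479×10^-4 + 1.771 + 9.417×10^-5 = 1.771 m·K/W
Q' = ΔT/ΣR = (716 K − 312.9 K)/1.771 = 228 W/m

Q' = 228 W/m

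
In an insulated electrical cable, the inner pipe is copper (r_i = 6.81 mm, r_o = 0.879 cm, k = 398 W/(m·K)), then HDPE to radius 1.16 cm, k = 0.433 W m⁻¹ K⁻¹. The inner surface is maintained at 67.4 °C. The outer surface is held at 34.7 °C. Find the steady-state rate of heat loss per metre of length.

Series thermal resistances, inner to outer:
  R'_copper = ln(0.00879/0.00681)/(2πk) = 0.2552/(2π·398) = 1.021×10^-4 m·K/W
  R'_HDPE = ln(0.0116/0.00879)/(2πk) = 0.2774/(2π·0.433) = 0.1020 m·K/W
ΣR = 1.021×10^-4 + 0.1020 = 0.1021 m·K/W
Q' = ΔT/ΣR = (67.4 °C − 34.7 °C)/0.1021 = 320 W/m

Q' = 320 W/m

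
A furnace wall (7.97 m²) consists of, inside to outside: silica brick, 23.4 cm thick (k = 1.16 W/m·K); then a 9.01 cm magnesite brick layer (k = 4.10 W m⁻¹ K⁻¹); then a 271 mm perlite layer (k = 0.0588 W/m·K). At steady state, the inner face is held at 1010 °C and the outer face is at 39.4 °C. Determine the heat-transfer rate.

Q = 1600 W

Treat each layer as a resistance in series:
  R_silica brick = L/(kA) = 0.234/(1.16·7.97) = 0.02531 K/W
  R_magnesite brick = L/(kA) = 0.0901/(4.10·7.97) = 0.002757 K/W
  R_perlite = L/(kA) = 0.271/(0.0588·7.97) = 0.5783 K/W
ΣR = 0.02531 + 0.002757 + 0.5783 = 0.6064 K/W
Q = ΔT/ΣR = (1010 °C − 39.4 °C)/0.6064 = 1600 W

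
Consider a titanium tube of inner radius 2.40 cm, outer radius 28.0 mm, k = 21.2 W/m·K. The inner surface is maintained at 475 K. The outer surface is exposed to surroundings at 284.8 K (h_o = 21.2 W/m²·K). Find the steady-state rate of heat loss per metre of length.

Resistance network (inner→outer):
  R'_titanium = ln(0.0280/0.0240)/(2πk) = 0.1542/(2π·21.2) = 0.001157 m·K/W
  R'_conv,out = 1/(2πr h) = 1/(2π·0.0280·21.2) = 0.2681 m·K/W
ΣR = 0.001157 + 0.2681 = 0.2693 m·K/W
Q' = ΔT/ΣR = (475 K − 284.8 K)/0.2693 = 706 W/m

Q' = 706 W/m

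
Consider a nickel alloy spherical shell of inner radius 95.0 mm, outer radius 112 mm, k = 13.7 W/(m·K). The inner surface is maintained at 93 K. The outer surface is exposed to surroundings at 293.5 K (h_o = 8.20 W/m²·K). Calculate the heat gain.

Series thermal resistances, inner to outer:
  R_nickel alloy = (1/0.0950 − 1/0.112)/(4πk) = 1.598/(4π·13.7) = 0.009281 K/W
  R_conv,out = 1/(4πr²h) = 1/(4π·0.112²·8.20) = 0.7736 K/W
ΣR = 0.009281 + 0.7736 = 0.7829 K/W
Q = ΔT/ΣR = (93 K − 293.5 K)/0.7829 = -256 W
(Negative Q ⇒ heat flows inward; heat gain = 256 W.)

Q = 256 W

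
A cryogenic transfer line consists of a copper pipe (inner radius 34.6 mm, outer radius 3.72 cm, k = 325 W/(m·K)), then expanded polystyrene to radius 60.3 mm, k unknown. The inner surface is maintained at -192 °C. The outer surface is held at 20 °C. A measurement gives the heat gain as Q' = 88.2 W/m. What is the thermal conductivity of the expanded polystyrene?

k = 0.0320 W/m·K

ΣR = ΔT/Q' = |-192 − 20|/88.2 = 2.404 m·K/W
Known resistances:
  R'_copper = ln(0.0372/0.0346)/(2πk) = 0.07246/(2π·325) = 3.548×10^-5 m·K/W
R_expanded polystyrene = ΣR − ΣR_known = 2.404 − 3.548×10^-5 = 2.404 m·K/W
ln(r₂/r₁)/(2πk) = 2.404 ⇒ k = 0.4830/(2π·2.404) = 0.0320 W/m·K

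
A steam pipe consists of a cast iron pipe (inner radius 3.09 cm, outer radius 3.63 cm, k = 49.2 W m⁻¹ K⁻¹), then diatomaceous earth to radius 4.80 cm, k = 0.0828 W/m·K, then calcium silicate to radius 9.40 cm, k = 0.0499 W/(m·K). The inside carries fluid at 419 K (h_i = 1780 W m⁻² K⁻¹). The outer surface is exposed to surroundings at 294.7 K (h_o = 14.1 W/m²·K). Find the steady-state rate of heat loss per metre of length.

Treat each layer as a resistance in series:
  R'_conv,in = 1/(2πr h) = 1/(2π·0.0309·1780) = 0.002894 m·K/W
  R'_cast iron = ln(0.0363/0.0309)/(2πk) = 0.1611/(2π·49.2) = 5.210×10^-4 m·K/W
  R'_diatomaceous earth = ln(0.0480/0.0363)/(2πk) = 0.2794/(2π·0.0828) = 0.5370 m·K/W
  R'_calcium silicate = ln(0.0940/0.0480)/(2πk) = 0.6721/(2π·0.0499) = 2.144 m·K/W
  R'_conv,out = 1/(2πr h) = 1/(2π·0.0940·14.1) = 0.1201 m·K/W
ΣR = 0.002894 + 5.210×10^-4 + 0.5370 + 2.144 + 0.1201 = 2.805 m·K/W
Q' = ΔT/ΣR = (419 K − 294.7 K)/2.805 = 44.3 W/m

Q' = 44.3 W/m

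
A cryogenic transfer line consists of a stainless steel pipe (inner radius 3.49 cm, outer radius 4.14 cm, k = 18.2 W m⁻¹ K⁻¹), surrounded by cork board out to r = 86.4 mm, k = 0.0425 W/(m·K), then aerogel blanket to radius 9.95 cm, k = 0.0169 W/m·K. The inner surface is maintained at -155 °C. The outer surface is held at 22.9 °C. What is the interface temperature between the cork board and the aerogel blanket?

T = -35.0 °C

Resistance network (inner→outer):
  R'_stainless steel = ln(0.0414/0.0349)/(2πk) = 0.1708/(2π·18.2) = 0.001494 m·K/W
  R'_cork board = ln(0.0864/0.0414)/(2πk) = 0.7357/(2π·0.0425) = 2.755 m·K/W
  R'_aerogel blanket = ln(0.0995/0.0864)/(2πk) = 0.1412/(2π·0.0169) = 1.329 m·K/W
ΣR = 0.001494 + 2.755 + 1.329 = 4.085 m·K/W
Q' = ΔT/ΣR = (-155 °C − 22.9 °C)/4.085 = -43.55 W/m
From the inner boundary to the cork board/aerogel blanket interface, ΣR_partial = 2.756 m·K/W.
T_interface = T_in − Q'·ΣR_partial = -155 °C − (-43.55)(2.756) = -35.0 °C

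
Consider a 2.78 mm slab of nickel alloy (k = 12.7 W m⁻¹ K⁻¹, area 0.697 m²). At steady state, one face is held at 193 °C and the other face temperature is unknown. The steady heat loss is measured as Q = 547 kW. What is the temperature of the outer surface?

Sum the resistances:
  R_nickel alloy = L/(kA) = 0.00278/(12.7·0.697) = 3.141×10^-4 K/W
ΣR = 3.141×10^-4 K/W
ΔT = Q·ΣR = 5.47×10^5 × 3.141×10^-4 = 171.8 K
Heat flows outward, so T_out = T_in − ΔT = 193 − 171.8 = 21.2 °C

T_out = 21.2 °C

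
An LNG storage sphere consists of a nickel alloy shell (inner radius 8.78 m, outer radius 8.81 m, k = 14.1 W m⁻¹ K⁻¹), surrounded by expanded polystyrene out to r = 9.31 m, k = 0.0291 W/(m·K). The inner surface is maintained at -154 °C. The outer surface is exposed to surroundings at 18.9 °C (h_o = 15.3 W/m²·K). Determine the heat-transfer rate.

Q = 10300 W

Series thermal resistances, inner to outer:
  R_nickel alloy = (1/8.78 − 1/8.81)/(4πk) = 3.878×10^-4/(4π·14.1) = 2.189×10^-6 K/W
  R_expanded polystyrene = (1/8.81 − 1/9.31)/(4πk) = 0.006096/(4π·0.0291) = 0.01667 K/W
  R_conv,out = 1/(4πr²h) = 1/(4π·9.31²·15.3) = 6.001×10^-5 K/W
ΣR = 2.189×10^-6 + 0.01667 + 6.001×10^-5 = 0.01673 K/W
Q = ΔT/ΣR = (-154 °C − 18.9 °C)/0.01673 = -10300 W
(Negative Q ⇒ heat flows inward; heat gain = 10300 W.)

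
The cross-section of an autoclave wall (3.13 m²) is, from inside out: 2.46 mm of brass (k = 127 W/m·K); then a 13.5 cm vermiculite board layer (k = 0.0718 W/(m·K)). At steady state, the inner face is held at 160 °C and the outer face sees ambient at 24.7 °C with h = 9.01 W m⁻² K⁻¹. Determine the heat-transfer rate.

Series thermal resistances, inner to outer:
  R_brass = L/(kA) = 0.00246/(127·3.13) = 6.189×10^-6 K/W
  R_vermiculite board = L/(kA) = 0.135/(0.0718·3.13) = 0.6007 K/W
  R_conv,out = 1/(hA) = 1/(9.01·3.13) = 0.03546 K/W
ΣR = 6.189×10^-6 + 0.6007 + 0.03546 = 0.6362 K/W
Q = ΔT/ΣR = (160 °C − 24.7 °C)/0.6362 = 213 W

Q = 213 W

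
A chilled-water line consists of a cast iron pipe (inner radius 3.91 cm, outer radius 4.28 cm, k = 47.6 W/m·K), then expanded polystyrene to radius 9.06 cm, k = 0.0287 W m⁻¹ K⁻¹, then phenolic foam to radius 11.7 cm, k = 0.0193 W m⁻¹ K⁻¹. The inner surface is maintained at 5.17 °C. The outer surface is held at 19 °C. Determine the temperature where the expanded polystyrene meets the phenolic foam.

Series thermal resistances, inner to outer:
  R'_cast iron = ln(0.0428/0.0391)/(2πk) = 0.09042/(2π·47.6) = 3.023×10^-4 m·K/W
  R'_expanded polystyrene = ln(0.0906/0.0428)/(2πk) = 0.7499/(2π·0.0287) = 4.159 m·K/W
  R'_phenolic foam = ln(0.117/0.0906)/(2πk) = 0.2557/(2π·0.0193) = 2.109 m·K/W
ΣR = 3.023×10^-4 + 4.159 + 2.109 = 6.268 m·K/W
Q' = ΔT/ΣR = (5.17 °C − 19 °C)/6.268 = -2.206 W/m
From the inner boundary to the expanded polystyrene/phenolic foam interface, ΣR_partial = 4.159 m·K/W.
T_interface = T_in − Q'·ΣR_partial = 5.17 °C − (-2.206)(4.159) = 14.3 °C

T = 14.3 °C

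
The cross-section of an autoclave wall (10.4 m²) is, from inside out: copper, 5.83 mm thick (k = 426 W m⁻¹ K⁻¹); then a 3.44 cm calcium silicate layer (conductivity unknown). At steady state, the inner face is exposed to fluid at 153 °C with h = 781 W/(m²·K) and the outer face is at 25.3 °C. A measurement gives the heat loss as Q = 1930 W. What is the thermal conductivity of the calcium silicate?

k = 0.0501 W/m·K

ΣR = ΔT/Q = |153 − 25.3|/1930 = 0.06617 K/W
Known resistances:
  R_conv,in = 1/(hA) = 1/(781·10.4) = 1.231×10^-4 K/W
  R_copper = L/(kA) = 0.00583/(426·10.4) = 1.316×10^-6 K/W
R_calcium silicate = ΣR − ΣR_known = 0.06617 − 1.244×10^-4 = 0.06605 K/W
L/(kA) = 0.06605 ⇒ k = 0.0344/(0.06605·10.4) = 0.0501 W/m·K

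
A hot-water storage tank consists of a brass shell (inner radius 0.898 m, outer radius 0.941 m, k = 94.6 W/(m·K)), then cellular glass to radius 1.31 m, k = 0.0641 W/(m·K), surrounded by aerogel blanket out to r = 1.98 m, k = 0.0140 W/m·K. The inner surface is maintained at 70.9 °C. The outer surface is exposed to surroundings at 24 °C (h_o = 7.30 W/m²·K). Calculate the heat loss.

Q = 25.5 W

Resistance network (inner→outer):
  R_brass = (1/0.898 − 1/0.941)/(4πk) = 0.05089/(4π·94.6) = 4.281×10^-5 K/W
  R_cellular glass = (1/0.941 − 1/1.31)/(4πk) = 0.2993/(4π·0.0641) = 0.3716 K/W
  R_aerogel blanket = (1/1.31 − 1/1.98)/(4πk) = 0.2583/(4π·0.0140) = 1.468 K/W
  R_conv,out = 1/(4πr²h) = 1/(4π·1.98²·7.30) = 0.002781 K/W
ΣR = 4.281×10^-5 + 0.3716 + 1.468 + 0.002781 = 1.842 K/W
Q = ΔT/ΣR = (70.9 °C − 24 °C)/1.842 = 25.5 W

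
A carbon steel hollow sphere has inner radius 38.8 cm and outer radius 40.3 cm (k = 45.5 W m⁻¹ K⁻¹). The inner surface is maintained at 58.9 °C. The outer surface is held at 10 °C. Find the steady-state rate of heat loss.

Q = 291 kW

Q = 4πk·ΔT/(1/r₁ − 1/r₂) = 4π × 45.5 × 48.9 / (1/0.388 − 1/0.403) = 2.91×10^5 W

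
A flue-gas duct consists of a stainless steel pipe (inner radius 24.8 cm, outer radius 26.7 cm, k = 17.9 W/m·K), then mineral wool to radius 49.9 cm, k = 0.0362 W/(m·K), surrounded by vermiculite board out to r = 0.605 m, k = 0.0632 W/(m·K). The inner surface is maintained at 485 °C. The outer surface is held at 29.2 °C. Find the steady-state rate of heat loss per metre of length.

Q' = 141 W/m

Series thermal resistances, inner to outer:
  R'_stainless steel = ln(0.267/0.248)/(2πk) = 0.07382/(2π·17.9) = 6.564×10^-4 m·K/W
  R'_mineral wool = ln(0.499/0.267)/(2πk) = 0.6254/(2π·0.0362) = 2.749 m·K/W
  R'_vermiculite board = ln(0.605/0.499)/(2πk) = 0.1926/(2π·0.0632) = 0.4851 m·K/W
ΣR = 6.564×10^-4 + 2.749 + 0.4851 = 3.235 m·K/W
Q' = ΔT/ΣR = (485 °C − 29.2 °C)/3.235 = 141 W/m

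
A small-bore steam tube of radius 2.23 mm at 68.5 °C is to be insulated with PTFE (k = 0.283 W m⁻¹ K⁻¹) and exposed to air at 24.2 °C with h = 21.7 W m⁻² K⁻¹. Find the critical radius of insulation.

For a cylinder, r_cr = k_ins/h = 0.283/21.7 = 0.0130 m = 1.30 cm

r_cr = 1.30 cm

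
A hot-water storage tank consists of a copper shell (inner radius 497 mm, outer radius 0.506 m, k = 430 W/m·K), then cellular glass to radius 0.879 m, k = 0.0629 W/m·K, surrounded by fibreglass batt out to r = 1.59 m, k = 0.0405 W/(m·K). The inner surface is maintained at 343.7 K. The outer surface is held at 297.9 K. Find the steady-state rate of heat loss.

Resistance network (inner→outer):
  R_copper = (1/0.497 − 1/0.506)/(4πk) = 0.03579/(4π·430) = 6.623×10^-6 K/W
  R_cellular glass = (1/0.506 − 1/0.879)/(4πk) = 0.8386/(4π·0.0629) = 1.061 K/W
  R_fibreglass batt = (1/0.879 − 1/1.59)/(4πk) = 0.5087/(4π·0.0405) = 0.9996 K/W
ΣR = 6.623×10^-6 + 1.061 + 0.9996 = 2.061 K/W
Q = ΔT/ΣR = (343.7 K − 297.9 K)/2.061 = 22.2 W

Q = 22.2 W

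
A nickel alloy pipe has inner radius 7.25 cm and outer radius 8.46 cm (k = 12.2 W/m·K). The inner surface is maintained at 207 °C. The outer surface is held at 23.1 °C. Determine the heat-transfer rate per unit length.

Q' = 91.3 kW/m

Q' = 2πk·ΔT/ln(r₂/r₁) = 2π × 12.2 × 183.9 / ln(0.0846/0.0725) = 91300 W/m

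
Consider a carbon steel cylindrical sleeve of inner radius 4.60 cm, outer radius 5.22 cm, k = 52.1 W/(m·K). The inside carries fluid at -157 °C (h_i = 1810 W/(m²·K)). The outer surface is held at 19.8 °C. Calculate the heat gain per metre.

Series thermal resistances, inner to outer:
  R'_conv,in = 1/(2πr h) = 1/(2π·0.0460·1810) = 0.001912 m·K/W
  R'_carbon steel = ln(0.0522/0.0460)/(2πk) = 0.1264/(2π·52.1) = 3.863×10^-4 m·K/W
ΣR = 0.001912 + 3.863×10^-4 = 0.002298 m·K/W
Q' = ΔT/ΣR = (-157 °C − 19.8 °C)/0.002298 = -76900 W/m
(Negative Q' ⇒ heat flows inward; heat gain = 76900 W/m.)

Q' = 76900 W/m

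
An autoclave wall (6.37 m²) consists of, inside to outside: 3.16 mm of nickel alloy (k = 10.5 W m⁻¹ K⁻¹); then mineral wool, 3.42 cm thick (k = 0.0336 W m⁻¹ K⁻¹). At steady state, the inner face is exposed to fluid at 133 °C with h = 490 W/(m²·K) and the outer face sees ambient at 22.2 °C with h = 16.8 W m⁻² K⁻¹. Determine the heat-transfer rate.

Q = 654 W

Treat each layer as a resistance in series:
  R_conv,in = 1/(hA) = 1/(490·6.37) = 3.204×10^-4 K/W
  R_nickel alloy = L/(kA) = 0.00316/(10.5·6.37) = 4.725×10^-5 K/W
  R_mineral wool = L/(kA) = 0.0342/(0.0336·6.37) = 0.1598 K/W
  R_conv,out = 1/(hA) = 1/(16.8·6.37) = 0.009344 K/W
ΣR = 3.204×10^-4 + 4.725×10^-5 + 0.1598 + 0.009344 = 0.1695 K/W
Q = ΔT/ΣR = (133 °C − 22.2 °C)/0.1695 = 654 W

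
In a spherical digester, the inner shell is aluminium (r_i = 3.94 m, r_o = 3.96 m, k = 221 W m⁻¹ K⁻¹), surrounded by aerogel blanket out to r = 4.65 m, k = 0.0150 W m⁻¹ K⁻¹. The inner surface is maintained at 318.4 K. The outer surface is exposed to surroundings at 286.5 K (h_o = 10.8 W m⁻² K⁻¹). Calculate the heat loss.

Series thermal resistances, inner to outer:
  R_aluminium = (1/3.94 − 1/3.96)/(4πk) = 0.001282/(4π·221) = 4.616×10^-7 K/W
  R_aerogel blanket = (1/3.96 − 1/4.65)/(4πk) = 0.03747/(4π·0.0150) = 0.1988 K/W
  R_conv,out = 1/(4πr²h) = 1/(4π·4.65²·10.8) = 3.408×10^-4 K/W
ΣR = 4.616×10^-7 + 0.1988 + 3.408×10^-4 = 0.1991 K/W
Q = ΔT/ΣR = (318.4 K − 286.5 K)/0.1991 = 160 W

Q = 160 W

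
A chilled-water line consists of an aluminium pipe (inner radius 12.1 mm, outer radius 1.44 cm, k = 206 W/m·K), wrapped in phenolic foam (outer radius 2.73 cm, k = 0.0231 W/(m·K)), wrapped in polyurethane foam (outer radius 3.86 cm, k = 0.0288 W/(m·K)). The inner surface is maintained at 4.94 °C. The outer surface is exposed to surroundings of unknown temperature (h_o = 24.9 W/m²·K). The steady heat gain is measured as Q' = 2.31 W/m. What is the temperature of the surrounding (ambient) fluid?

T_out = 19.9 °C

Sum the resistances:
  R'_aluminium = ln(0.0144/0.0121)/(2πk) = 0.1740/(2π·206) = 1.344×10^-4 m·K/W
  R'_phenolic foam = ln(0.0273/0.0144)/(2πk) = 0.6397/(2π·0.0231) = 4.407 m·K/W
  R'_polyurethane foam = ln(0.0386/0.0273)/(2πk) = 0.3464/(2π·0.0288) = 1.914 m·K/W
  R'_conv,out = 1/(2πr h) = 1/(2π·0.0386·24.9) = 0.1656 m·K/W
ΣR = 6.487 m·K/W
ΔT = Q'·ΣR = 2.31 × 6.487 = 14.98 K
Heat flows inward, so T_out = T_in + ΔT = 4.94 + 14.98 = 19.9 °C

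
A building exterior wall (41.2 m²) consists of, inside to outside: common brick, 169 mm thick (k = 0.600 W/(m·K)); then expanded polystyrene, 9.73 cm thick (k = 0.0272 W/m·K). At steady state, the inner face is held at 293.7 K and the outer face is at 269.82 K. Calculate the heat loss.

Q = 255 W

Resistance network (inner→outer):
  R_common brick = L/(kA) = 0.169/(0.600·41.2) = 0.006837 K/W
  R_expanded polystyrene = L/(kA) = 0.0973/(0.0272·41.2) = 0.08683 K/W
ΣR = 0.006837 + 0.08683 = 0.09367 K/W
Q = ΔT/ΣR = (293.7 K − 269.82 K)/0.09367 = 255 W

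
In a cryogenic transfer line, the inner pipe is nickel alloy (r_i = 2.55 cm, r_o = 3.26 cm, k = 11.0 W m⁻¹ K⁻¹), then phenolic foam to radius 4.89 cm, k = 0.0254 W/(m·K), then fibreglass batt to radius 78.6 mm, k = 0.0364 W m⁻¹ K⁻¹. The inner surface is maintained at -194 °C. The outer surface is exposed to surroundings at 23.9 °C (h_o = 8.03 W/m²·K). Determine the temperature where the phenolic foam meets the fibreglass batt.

Series thermal resistances, inner to outer:
  R'_nickel alloy = ln(0.0326/0.0255)/(2πk) = 0.2456/(2π·11.0) = 0.003554 m·K/W
  R'_phenolic foam = ln(0.0489/0.0326)/(2πk) = 0.4055/(2π·0.0254) = 2.541 m·K/W
  R'_fibreglass batt = ln(0.0786/0.0489)/(2πk) = 0.4746/(2π·0.0364) = 2.075 m·K/W
  R'_conv,out = 1/(2πr h) = 1/(2π·0.0786·8.03) = 0.2522 m·K/W
ΣR = 0.003554 + 2.541 + 2.075 + 0.2522 = 4.872 m·K/W
Q' = ΔT/ΣR = (-194 °C − 23.9 °C)/4.872 = -44.72 W/m
From the inner boundary to the phenolic foam/fibreglass batt interface, ΣR_partial = 2.545 m·K/W.
T_interface = T_in − Q'·ΣR_partial = -194 °C − (-44.72)(2.545) = -80.2 °C

T = -80.2 °C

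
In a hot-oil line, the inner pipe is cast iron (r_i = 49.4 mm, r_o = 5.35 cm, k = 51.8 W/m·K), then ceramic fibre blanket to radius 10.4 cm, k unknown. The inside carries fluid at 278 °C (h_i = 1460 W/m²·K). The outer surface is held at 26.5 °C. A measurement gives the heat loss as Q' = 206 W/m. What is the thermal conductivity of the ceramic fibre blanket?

ΣR = ΔT/Q' = |278 − 26.5|/206 = 1.221 m·K/W
Known resistances:
  R'_conv,in = 1/(2πr h) = 1/(2π·0.0494·1460) = 0.002207 m·K/W
  R'_cast iron = ln(0.0535/0.0494)/(2πk) = 0.07973/(2π·51.8) = 2.450×10^-4 m·K/W
R_ceramic fibre blanket = ΣR − ΣR_known = 1.221 − 0.002452 = 1.219 m·K/W
ln(r₂/r₁)/(2πk) = 1.219 ⇒ k = 0.6647/(2π·1.219) = 0.0868 W/m·K

k = 0.0868 W/m·K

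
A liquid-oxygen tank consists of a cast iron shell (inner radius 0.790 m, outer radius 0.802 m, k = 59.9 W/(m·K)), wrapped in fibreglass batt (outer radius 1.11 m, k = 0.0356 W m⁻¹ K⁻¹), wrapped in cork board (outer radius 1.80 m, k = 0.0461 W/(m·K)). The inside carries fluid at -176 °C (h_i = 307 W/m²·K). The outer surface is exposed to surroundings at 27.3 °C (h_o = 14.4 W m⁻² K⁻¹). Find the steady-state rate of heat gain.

Q = 148 W

Series thermal resistances, inner to outer:
  R_conv,in = 1/(4πr²h) = 1/(4π·0.790²·307) = 4.153×10^-4 K/W
  R_cast iron = (1/0.790 − 1/0.802)/(4πk) = 0.01894/(4π·59.9) = 2.516×10^-5 K/W
  R_fibreglass batt = (1/0.802 − 1/1.11)/(4πk) = 0.3460/(4π·0.0356) = 0.7734 K/W
  R_cork board = (1/1.11 − 1/1.80)/(4πk) = 0.3453/(4π·0.0461) = 0.5961 K/W
  R_conv,out = 1/(4πr²h) = 1/(4π·1.80²·14.4) = 0.001706 K/W
ΣR = 4.153×10^-4 + 2.516×10^-5 + 0.7734 + 0.5961 + 0.001706 = 1.372 K/W
Q = ΔT/ΣR = (-176 °C − 27.3 °C)/1.372 = -148 W
(Negative Q ⇒ heat flows inward; heat gain = 148 W.)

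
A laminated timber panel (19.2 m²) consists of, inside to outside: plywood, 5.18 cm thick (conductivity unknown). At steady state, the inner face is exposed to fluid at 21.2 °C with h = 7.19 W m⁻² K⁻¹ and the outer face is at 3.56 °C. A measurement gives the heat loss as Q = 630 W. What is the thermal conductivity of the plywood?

k = 0.130 W/m·K

ΣR = ΔT/Q = |21.2 − 3.56|/630 = 0.02800 K/W
Known resistances:
  R_conv,in = 1/(hA) = 1/(7.19·19.2) = 0.007244 K/W
R_plywood = ΣR − ΣR_known = 0.02800 − 0.007244 = 0.02076 K/W
L/(kA) = 0.02076 ⇒ k = 0.0518/(0.02076·19.2) = 0.130 W/m·K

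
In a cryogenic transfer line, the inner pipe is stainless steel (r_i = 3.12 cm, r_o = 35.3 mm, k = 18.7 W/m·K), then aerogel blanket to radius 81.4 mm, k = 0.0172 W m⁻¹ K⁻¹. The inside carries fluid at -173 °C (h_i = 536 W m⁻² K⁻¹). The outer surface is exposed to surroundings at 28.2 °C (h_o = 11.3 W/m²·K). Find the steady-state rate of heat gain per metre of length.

Series thermal resistances, inner to outer:
  R'_conv,in = 1/(2πr h) = 1/(2π·0.0312·536) = 0.009517 m·K/W
  R'_stainless steel = ln(0.0353/0.0312)/(2πk) = 0.1235/(2π·18.7) = 0.001051 m·K/W
  R'_aerogel blanket = ln(0.0814/0.0353)/(2πk) = 0.8355/(2π·0.0172) = 7.731 m·K/W
  R'_conv,out = 1/(2πr h) = 1/(2π·0.0814·11.3) = 0.1730 m·K/W
ΣR = 0.009517 + 0.001051 + 7.731 + 0.1730 = 7.915 m·K/W
Q' = ΔT/ΣR = (-173 °C − 28.2 °C)/7.915 = -25.4 W/m
(Negative Q' ⇒ heat flows inward; heat gain = 25.4 W/m.)

Q' = 25.4 W/m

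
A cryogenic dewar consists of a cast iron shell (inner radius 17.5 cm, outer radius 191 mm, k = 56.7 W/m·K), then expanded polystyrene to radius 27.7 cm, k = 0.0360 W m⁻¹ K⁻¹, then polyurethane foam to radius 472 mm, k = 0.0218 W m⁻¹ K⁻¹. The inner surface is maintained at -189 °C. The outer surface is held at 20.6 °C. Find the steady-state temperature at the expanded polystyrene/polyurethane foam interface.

T = -106 °C

Resistance network (inner→outer):
  R_cast iron = (1/0.175 − 1/0.191)/(4πk) = 0.4787/(4π·56.7) = 6.718×10^-4 K/W
  R_expanded polystyrene = (1/0.191 − 1/0.277)/(4πk) = 1.625/(4π·0.0360) = 3.593 K/W
  R_polyurethane foam = (1/0.277 − 1/0.472)/(4πk) = 1.491/(4π·0.0218) = 5.444 K/W
ΣR = 6.718×10^-4 + 3.593 + 5.444 = 9.038 K/W
Q = ΔT/ΣR = (-189 °C − 20.6 °C)/9.038 = -23.19 W
From the inner boundary to the expanded polystyrene/polyurethane foam interface, ΣR_partial = 3.594 K/W.
T_interface = T_in − Q·ΣR_partial = -189 °C − (-23.19)(3.594) = -106 °C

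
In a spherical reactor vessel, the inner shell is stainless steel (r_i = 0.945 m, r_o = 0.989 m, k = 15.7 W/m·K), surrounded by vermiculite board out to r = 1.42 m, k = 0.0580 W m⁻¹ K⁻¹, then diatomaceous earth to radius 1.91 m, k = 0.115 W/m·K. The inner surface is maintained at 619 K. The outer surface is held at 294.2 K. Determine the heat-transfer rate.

Series thermal resistances, inner to outer:
  R_stainless steel = (1/0.945 − 1/0.989)/(4πk) = 0.04708/(4π·15.7) = 2.386×10^-4 K/W
  R_vermiculite board = (1/0.989 − 1/1.42)/(4πk) = 0.3069/(4π·0.0580) = 0.4211 K/W
  R_diatomaceous earth = (1/1.42 − 1/1.91)/(4πk) = 0.1807/(4π·0.115) = 0.1250 K/W
ΣR = 2.386×10^-4 + 0.4211 + 0.1250 = 0.5463 K/W
Q = ΔT/ΣR = (619 K − 294.2 K)/0.5463 = 595 W

Q = 595 W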